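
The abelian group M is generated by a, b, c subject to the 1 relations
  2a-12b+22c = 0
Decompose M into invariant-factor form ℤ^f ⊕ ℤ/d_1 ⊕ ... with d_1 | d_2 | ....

rank_ℚ(R)=1; free=3−1=2
SNF(R) diag = [2] → torsion [2]

Answer: M ≅ ℤ^2 ⊕ ℤ/2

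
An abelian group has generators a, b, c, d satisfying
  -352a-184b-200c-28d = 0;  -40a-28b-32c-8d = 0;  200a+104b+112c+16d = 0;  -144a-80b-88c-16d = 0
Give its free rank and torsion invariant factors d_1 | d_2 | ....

rank_ℚ(R)=4; free=4−4=0
SNF(R) diag = [4, 4, 8, 24] → torsion [4, 4, 8, 24]

Answer: M ≅ ℤ/4 ⊕ ℤ/4 ⊕ ℤ/8 ⊕ ℤ/24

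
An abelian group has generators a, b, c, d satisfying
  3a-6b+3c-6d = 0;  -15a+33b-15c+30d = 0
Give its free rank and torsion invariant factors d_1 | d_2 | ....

rank_ℚ(R)=2; free=4−2=2
SNF(R) diag = [3, 3] → torsion [3, 3]

Answer: M ≅ ℤ^2 ⊕ ℤ/3 ⊕ ℤ/3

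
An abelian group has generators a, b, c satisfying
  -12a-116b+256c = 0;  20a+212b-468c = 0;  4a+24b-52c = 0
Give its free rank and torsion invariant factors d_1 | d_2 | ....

Answer: M ≅ ℤ/4 ⊕ ℤ/4 ⊕ ℤ/12

Derivation:
rank_ℚ(R)=3; free=3−3=0
SNF(R) diag = [4, 4, 12] → torsion [4, 4, 12]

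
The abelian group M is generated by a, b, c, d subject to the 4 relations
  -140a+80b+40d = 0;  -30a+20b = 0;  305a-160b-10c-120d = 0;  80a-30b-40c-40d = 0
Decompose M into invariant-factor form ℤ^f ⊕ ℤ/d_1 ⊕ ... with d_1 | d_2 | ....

rank_ℚ(R)=4; free=4−4=0
SNF(R) diag = [5, 10, 20, 40] → torsion [5, 10, 20, 40]

Answer: M ≅ ℤ/5 ⊕ ℤ/10 ⊕ ℤ/20 ⊕ ℤ/40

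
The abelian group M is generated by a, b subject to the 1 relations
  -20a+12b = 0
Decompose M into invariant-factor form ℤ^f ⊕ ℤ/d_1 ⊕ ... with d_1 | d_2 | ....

rank_ℚ(R)=1; free=2−1=1
SNF(R) diag = [4] → torsion [4]

Answer: M ≅ ℤ^1 ⊕ ℤ/4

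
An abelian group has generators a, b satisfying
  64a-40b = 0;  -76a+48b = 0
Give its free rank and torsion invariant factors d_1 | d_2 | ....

rank_ℚ(R)=2; free=2−2=0
SNF(R) diag = [4, 8] → torsion [4, 8]

Answer: M ≅ ℤ/4 ⊕ ℤ/8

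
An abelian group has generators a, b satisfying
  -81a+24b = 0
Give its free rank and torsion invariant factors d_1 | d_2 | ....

rank_ℚ(R)=1; free=2−1=1
SNF(R) diag = [3] → torsion [3]

Answer: M ≅ ℤ^1 ⊕ ℤ/3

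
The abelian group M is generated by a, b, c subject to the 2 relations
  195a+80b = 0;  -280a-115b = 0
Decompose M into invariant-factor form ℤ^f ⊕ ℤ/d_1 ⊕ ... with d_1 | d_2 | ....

Answer: M ≅ ℤ^1 ⊕ ℤ/5 ⊕ ℤ/5

Derivation:
rank_ℚ(R)=2; free=3−2=1
SNF(R) diag = [5, 5] → torsion [5, 5]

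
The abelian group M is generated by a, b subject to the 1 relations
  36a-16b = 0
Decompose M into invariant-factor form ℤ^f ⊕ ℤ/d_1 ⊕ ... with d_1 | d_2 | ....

rank_ℚ(R)=1; free=2−1=1
SNF(R) diag = [4] → torsion [4]

Answer: M ≅ ℤ^1 ⊕ ℤ/4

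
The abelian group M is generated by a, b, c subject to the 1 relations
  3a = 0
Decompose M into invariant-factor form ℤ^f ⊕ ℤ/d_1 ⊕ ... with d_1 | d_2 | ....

rank_ℚ(R)=1; free=3−1=2
SNF(R) diag = [3] → torsion [3]

Answer: M ≅ ℤ^2 ⊕ ℤ/3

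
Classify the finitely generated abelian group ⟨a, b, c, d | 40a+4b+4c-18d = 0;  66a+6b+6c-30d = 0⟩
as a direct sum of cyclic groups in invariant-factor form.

rank_ℚ(R)=2; free=4−2=2
SNF(R) diag = [2, 6] → torsion [2, 6]

Answer: M ≅ ℤ^2 ⊕ ℤ/2 ⊕ ℤ/6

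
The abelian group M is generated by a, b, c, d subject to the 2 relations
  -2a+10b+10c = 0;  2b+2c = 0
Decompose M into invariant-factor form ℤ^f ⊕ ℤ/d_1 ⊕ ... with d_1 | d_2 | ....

rank_ℚ(R)=2; free=4−2=2
SNF(R) diag = [2, 2] → torsion [2, 2]

Answer: M ≅ ℤ^2 ⊕ ℤ/2 ⊕ ℤ/2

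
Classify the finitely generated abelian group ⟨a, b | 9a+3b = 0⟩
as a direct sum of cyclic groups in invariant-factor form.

rank_ℚ(R)=1; free=2−1=1
SNF(R) diag = [3] → torsion [3]

Answer: M ≅ ℤ^1 ⊕ ℤ/3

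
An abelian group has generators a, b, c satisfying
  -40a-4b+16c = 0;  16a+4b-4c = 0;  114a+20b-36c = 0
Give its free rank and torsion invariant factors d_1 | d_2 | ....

rank_ℚ(R)=3; free=3−3=0
SNF(R) diag = [2, 4, 12] → torsion [2, 4, 12]

Answer: M ≅ ℤ/2 ⊕ ℤ/4 ⊕ ℤ/12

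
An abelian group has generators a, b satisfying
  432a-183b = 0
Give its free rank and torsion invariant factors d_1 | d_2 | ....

Answer: M ≅ ℤ^1 ⊕ ℤ/3

Derivation:
rank_ℚ(R)=1; free=2−1=1
SNF(R) diag = [3] → torsion [3]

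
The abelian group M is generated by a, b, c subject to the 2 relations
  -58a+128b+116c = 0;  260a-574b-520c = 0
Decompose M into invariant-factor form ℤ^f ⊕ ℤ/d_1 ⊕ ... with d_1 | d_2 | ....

rank_ℚ(R)=2; free=3−2=1
SNF(R) diag = [2, 6] → torsion [2, 6]

Answer: M ≅ ℤ^1 ⊕ ℤ/2 ⊕ ℤ/6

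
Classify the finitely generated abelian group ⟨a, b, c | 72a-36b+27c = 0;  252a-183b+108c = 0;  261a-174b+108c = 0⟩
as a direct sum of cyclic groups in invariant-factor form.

rank_ℚ(R)=3; free=3−3=0
SNF(R) diag = [3, 9, 27] → torsion [3, 9, 27]

Answer: M ≅ ℤ/3 ⊕ ℤ/9 ⊕ ℤ/27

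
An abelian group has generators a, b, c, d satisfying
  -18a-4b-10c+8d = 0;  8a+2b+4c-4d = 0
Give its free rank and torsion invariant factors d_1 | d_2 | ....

Answer: M ≅ ℤ^2 ⊕ ℤ/2 ⊕ ℤ/2

Derivation:
rank_ℚ(R)=2; free=4−2=2
SNF(R) diag = [2, 2] → torsion [2, 2]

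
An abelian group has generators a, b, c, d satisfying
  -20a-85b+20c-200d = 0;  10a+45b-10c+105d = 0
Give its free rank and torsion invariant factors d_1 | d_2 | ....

rank_ℚ(R)=2; free=4−2=2
SNF(R) diag = [5, 5] → torsion [5, 5]

Answer: M ≅ ℤ^2 ⊕ ℤ/5 ⊕ ℤ/5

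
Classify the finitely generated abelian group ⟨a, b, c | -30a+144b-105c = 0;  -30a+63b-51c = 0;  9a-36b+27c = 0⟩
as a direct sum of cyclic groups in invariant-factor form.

Answer: M ≅ ℤ/3 ⊕ ℤ/9 ⊕ ℤ/27

Derivation:
rank_ℚ(R)=3; free=3−3=0
SNF(R) diag = [3, 9, 27] → torsion [3, 9, 27]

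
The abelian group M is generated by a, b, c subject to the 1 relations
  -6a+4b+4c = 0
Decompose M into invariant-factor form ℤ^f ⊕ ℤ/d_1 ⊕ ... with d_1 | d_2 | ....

rank_ℚ(R)=1; free=3−1=2
SNF(R) diag = [2] → torsion [2]

Answer: M ≅ ℤ^2 ⊕ ℤ/2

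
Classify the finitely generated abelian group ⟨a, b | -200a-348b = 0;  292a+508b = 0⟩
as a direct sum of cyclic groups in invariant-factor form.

Answer: M ≅ ℤ/4 ⊕ ℤ/4

Derivation:
rank_ℚ(R)=2; free=2−2=0
SNF(R) diag = [4, 4] → torsion [4, 4]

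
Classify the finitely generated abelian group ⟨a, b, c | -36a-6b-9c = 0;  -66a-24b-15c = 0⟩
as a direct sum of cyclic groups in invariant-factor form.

rank_ℚ(R)=2; free=3−2=1
SNF(R) diag = [3, 6] → torsion [3, 6]

Answer: M ≅ ℤ^1 ⊕ ℤ/3 ⊕ ℤ/6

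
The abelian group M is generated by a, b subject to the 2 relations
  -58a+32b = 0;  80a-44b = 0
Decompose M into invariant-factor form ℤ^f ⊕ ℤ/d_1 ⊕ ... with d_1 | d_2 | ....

rank_ℚ(R)=2; free=2−2=0
SNF(R) diag = [2, 4] → torsion [2, 4]

Answer: M ≅ ℤ/2 ⊕ ℤ/4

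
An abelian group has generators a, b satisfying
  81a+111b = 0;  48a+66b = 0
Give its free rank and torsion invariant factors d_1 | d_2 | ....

rank_ℚ(R)=2; free=2−2=0
SNF(R) diag = [3, 6] → torsion [3, 6]

Answer: M ≅ ℤ/3 ⊕ ℤ/6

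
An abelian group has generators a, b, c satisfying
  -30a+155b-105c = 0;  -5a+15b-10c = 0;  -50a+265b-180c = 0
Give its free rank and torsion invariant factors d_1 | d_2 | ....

Answer: M ≅ ℤ/5 ⊕ ℤ/5 ⊕ ℤ/5

Derivation:
rank_ℚ(R)=3; free=3−3=0
SNF(R) diag = [5, 5, 5] → torsion [5, 5, 5]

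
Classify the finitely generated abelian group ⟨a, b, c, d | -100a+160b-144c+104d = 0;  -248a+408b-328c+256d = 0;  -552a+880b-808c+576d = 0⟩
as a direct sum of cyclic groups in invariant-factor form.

rank_ℚ(R)=3; free=4−3=1
SNF(R) diag = [4, 8, 24] → torsion [4, 8, 24]

Answer: M ≅ ℤ^1 ⊕ ℤ/4 ⊕ ℤ/8 ⊕ ℤ/24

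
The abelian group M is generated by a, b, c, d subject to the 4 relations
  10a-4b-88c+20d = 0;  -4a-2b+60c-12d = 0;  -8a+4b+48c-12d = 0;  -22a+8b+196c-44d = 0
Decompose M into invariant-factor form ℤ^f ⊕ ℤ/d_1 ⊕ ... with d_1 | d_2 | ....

Answer: M ≅ ℤ/2 ⊕ ℤ/2 ⊕ ℤ/4 ⊕ ℤ/12

Derivation:
rank_ℚ(R)=4; free=4−4=0
SNF(R) diag = [2, 2, 4, 12] → torsion [2, 2, 4, 12]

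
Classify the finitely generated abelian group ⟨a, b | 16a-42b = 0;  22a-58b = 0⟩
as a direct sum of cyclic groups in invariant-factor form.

rank_ℚ(R)=2; free=2−2=0
SNF(R) diag = [2, 2] → torsion [2, 2]

Answer: M ≅ ℤ/2 ⊕ ℤ/2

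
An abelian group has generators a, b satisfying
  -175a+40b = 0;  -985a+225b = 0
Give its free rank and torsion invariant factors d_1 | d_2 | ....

Answer: M ≅ ℤ/5 ⊕ ℤ/5

Derivation:
rank_ℚ(R)=2; free=2−2=0
SNF(R) diag = [5, 5] → torsion [5, 5]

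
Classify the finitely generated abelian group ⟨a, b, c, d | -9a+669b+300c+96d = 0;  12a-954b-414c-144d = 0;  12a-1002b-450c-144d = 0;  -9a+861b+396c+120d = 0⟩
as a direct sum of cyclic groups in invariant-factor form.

rank_ℚ(R)=4; free=4−4=0
SNF(R) diag = [3, 6, 12, 24] → torsion [3, 6, 12, 24]

Answer: M ≅ ℤ/3 ⊕ ℤ/6 ⊕ ℤ/12 ⊕ ℤ/24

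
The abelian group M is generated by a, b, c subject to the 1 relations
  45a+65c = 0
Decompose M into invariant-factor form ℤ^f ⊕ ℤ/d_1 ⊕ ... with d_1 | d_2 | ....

Answer: M ≅ ℤ^2 ⊕ ℤ/5

Derivation:
rank_ℚ(R)=1; free=3−1=2
SNF(R) diag = [5] → torsion [5]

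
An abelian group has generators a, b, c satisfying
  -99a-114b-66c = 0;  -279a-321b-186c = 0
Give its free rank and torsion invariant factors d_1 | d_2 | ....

rank_ℚ(R)=2; free=3−2=1
SNF(R) diag = [3, 3] → torsion [3, 3]

Answer: M ≅ ℤ^1 ⊕ ℤ/3 ⊕ ℤ/3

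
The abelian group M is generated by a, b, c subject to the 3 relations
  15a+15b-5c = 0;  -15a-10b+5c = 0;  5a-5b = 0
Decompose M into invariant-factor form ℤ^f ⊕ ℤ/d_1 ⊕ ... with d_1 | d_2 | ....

rank_ℚ(R)=3; free=3−3=0
SNF(R) diag = [5, 5, 5] → torsion [5, 5, 5]

Answer: M ≅ ℤ/5 ⊕ ℤ/5 ⊕ ℤ/5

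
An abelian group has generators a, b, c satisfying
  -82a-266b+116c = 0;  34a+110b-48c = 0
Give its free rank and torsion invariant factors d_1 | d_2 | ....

Answer: M ≅ ℤ^1 ⊕ ℤ/2 ⊕ ℤ/4

Derivation:
rank_ℚ(R)=2; free=3−2=1
SNF(R) diag = [2, 4] → torsion [2, 4]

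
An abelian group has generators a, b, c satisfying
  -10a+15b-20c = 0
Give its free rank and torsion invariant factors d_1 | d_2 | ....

rank_ℚ(R)=1; free=3−1=2
SNF(R) diag = [5] → torsion [5]

Answer: M ≅ ℤ^2 ⊕ ℤ/5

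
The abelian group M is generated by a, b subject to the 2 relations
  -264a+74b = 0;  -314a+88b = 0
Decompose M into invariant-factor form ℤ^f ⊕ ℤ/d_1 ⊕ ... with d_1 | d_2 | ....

Answer: M ≅ ℤ/2 ⊕ ℤ/2

Derivation:
rank_ℚ(R)=2; free=2−2=0
SNF(R) diag = [2, 2] → torsion [2, 2]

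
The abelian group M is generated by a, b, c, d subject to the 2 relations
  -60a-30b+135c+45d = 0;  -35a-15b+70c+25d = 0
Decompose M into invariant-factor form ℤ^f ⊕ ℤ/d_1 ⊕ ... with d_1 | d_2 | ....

rank_ℚ(R)=2; free=4−2=2
SNF(R) diag = [5, 15] → torsion [5, 15]

Answer: M ≅ ℤ^2 ⊕ ℤ/5 ⊕ ℤ/15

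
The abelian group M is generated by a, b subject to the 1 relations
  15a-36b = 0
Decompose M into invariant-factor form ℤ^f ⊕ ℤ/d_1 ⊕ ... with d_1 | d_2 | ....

rank_ℚ(R)=1; free=2−1=1
SNF(R) diag = [3] → torsion [3]

Answer: M ≅ ℤ^1 ⊕ ℤ/3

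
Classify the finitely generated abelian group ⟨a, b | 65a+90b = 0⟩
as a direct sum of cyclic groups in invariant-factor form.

Answer: M ≅ ℤ^1 ⊕ ℤ/5

Derivation:
rank_ℚ(R)=1; free=2−1=1
SNF(R) diag = [5] → torsion [5]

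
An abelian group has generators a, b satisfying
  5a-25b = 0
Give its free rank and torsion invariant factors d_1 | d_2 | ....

Answer: M ≅ ℤ^1 ⊕ ℤ/5

Derivation:
rank_ℚ(R)=1; free=2−1=1
SNF(R) diag = [5] → torsion [5]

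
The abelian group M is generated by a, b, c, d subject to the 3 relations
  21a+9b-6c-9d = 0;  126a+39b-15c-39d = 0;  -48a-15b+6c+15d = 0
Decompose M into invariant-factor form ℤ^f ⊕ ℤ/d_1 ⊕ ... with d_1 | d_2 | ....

rank_ℚ(R)=3; free=4−3=1
SNF(R) diag = [3, 3, 3] → torsion [3, 3, 3]

Answer: M ≅ ℤ^1 ⊕ ℤ/3 ⊕ ℤ/3 ⊕ ℤ/3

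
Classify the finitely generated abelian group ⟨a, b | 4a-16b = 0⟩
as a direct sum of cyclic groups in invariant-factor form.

rank_ℚ(R)=1; free=2−1=1
SNF(R) diag = [4] → torsion [4]

Answer: M ≅ ℤ^1 ⊕ ℤ/4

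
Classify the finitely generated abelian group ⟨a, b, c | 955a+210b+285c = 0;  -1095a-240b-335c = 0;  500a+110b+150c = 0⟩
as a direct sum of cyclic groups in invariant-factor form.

Answer: M ≅ ℤ/5 ⊕ ℤ/10 ⊕ ℤ/20

Derivation:
rank_ℚ(R)=3; free=3−3=0
SNF(R) diag = [5, 10, 20] → torsion [5, 10, 20]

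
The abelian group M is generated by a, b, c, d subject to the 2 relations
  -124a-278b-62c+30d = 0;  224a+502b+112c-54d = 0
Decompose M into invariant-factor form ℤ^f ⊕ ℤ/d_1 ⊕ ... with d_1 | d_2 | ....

rank_ℚ(R)=2; free=4−2=2
SNF(R) diag = [2, 6] → torsion [2, 6]

Answer: M ≅ ℤ^2 ⊕ ℤ/2 ⊕ ℤ/6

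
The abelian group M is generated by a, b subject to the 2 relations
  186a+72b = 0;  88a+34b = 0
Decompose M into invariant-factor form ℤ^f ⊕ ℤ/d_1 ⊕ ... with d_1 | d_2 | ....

rank_ℚ(R)=2; free=2−2=0
SNF(R) diag = [2, 6] → torsion [2, 6]

Answer: M ≅ ℤ/2 ⊕ ℤ/6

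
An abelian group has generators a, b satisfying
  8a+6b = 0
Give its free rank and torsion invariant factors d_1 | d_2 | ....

Answer: M ≅ ℤ^1 ⊕ ℤ/2

Derivation:
rank_ℚ(R)=1; free=2−1=1
SNF(R) diag = [2] → torsion [2]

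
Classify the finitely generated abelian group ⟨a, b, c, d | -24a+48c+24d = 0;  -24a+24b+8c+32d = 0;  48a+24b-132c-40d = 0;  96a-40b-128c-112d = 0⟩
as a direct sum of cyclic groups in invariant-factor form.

rank_ℚ(R)=4; free=4−4=0
SNF(R) diag = [4, 8, 8, 24] → torsion [4, 8, 8, 24]

Answer: M ≅ ℤ/4 ⊕ ℤ/8 ⊕ ℤ/8 ⊕ ℤ/24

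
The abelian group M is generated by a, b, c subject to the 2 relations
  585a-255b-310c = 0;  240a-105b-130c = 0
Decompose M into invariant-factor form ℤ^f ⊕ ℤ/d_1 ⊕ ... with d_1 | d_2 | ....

Answer: M ≅ ℤ^1 ⊕ ℤ/5 ⊕ ℤ/15

Derivation:
rank_ℚ(R)=2; free=3−2=1
SNF(R) diag = [5, 15] → torsion [5, 15]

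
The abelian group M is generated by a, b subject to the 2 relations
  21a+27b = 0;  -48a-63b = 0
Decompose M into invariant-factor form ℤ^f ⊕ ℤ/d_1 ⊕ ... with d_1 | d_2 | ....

rank_ℚ(R)=2; free=2−2=0
SNF(R) diag = [3, 9] → torsion [3, 9]

Answer: M ≅ ℤ/3 ⊕ ℤ/9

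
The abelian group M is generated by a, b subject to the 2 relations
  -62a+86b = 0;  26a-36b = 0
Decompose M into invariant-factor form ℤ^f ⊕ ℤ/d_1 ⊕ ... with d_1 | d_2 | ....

Answer: M ≅ ℤ/2 ⊕ ℤ/2

Derivation:
rank_ℚ(R)=2; free=2−2=0
SNF(R) diag = [2, 2] → torsion [2, 2]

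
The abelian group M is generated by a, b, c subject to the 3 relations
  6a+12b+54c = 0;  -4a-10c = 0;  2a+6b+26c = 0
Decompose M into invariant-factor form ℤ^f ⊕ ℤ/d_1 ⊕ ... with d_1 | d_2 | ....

Answer: M ≅ ℤ/2 ⊕ ℤ/6 ⊕ ℤ/6

Derivation:
rank_ℚ(R)=3; free=3−3=0
SNF(R) diag = [2, 6, 6] → torsion [2, 6, 6]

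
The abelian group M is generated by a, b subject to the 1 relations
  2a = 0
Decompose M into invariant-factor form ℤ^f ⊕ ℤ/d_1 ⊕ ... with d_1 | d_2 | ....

Answer: M ≅ ℤ^1 ⊕ ℤ/2

Derivation:
rank_ℚ(R)=1; free=2−1=1
SNF(R) diag = [2] → torsion [2]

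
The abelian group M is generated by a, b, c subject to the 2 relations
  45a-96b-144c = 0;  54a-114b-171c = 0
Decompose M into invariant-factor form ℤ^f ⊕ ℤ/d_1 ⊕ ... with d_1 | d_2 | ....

Answer: M ≅ ℤ^1 ⊕ ℤ/3 ⊕ ℤ/9

Derivation:
rank_ℚ(R)=2; free=3−2=1
SNF(R) diag = [3, 9] → torsion [3, 9]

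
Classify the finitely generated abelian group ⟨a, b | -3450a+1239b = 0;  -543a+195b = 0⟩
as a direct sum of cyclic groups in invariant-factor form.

rank_ℚ(R)=2; free=2−2=0
SNF(R) diag = [3, 9] → torsion [3, 9]

Answer: M ≅ ℤ/3 ⊕ ℤ/9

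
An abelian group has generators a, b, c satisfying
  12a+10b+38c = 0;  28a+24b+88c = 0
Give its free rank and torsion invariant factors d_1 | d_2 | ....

rank_ℚ(R)=2; free=3−2=1
SNF(R) diag = [2, 4] → torsion [2, 4]

Answer: M ≅ ℤ^1 ⊕ ℤ/2 ⊕ ℤ/4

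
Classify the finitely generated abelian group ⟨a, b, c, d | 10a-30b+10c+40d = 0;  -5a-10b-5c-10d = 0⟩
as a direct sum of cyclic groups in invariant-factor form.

rank_ℚ(R)=2; free=4−2=2
SNF(R) diag = [5, 10] → torsion [5, 10]

Answer: M ≅ ℤ^2 ⊕ ℤ/5 ⊕ ℤ/10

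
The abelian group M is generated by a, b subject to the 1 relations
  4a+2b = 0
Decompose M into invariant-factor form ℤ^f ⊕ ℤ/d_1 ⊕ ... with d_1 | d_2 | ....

Answer: M ≅ ℤ^1 ⊕ ℤ/2

Derivation:
rank_ℚ(R)=1; free=2−1=1
SNF(R) diag = [2] → torsion [2]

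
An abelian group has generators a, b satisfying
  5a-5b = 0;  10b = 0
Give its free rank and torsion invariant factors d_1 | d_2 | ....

Answer: M ≅ ℤ/5 ⊕ ℤ/10

Derivation:
rank_ℚ(R)=2; free=2−2=0
SNF(R) diag = [5, 10] → torsion [5, 10]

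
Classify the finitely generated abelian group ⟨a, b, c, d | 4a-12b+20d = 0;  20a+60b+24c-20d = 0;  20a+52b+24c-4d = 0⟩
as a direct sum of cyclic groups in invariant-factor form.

rank_ℚ(R)=3; free=4−3=1
SNF(R) diag = [4, 8, 24] → torsion [4, 8, 24]

Answer: M ≅ ℤ^1 ⊕ ℤ/4 ⊕ ℤ/8 ⊕ ℤ/24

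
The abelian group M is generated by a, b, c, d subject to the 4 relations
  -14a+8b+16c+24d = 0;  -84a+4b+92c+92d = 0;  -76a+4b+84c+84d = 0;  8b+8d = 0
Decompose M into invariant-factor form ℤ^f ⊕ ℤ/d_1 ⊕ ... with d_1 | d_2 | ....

rank_ℚ(R)=4; free=4−4=0
SNF(R) diag = [2, 4, 8, 8] → torsion [2, 4, 8, 8]

Answer: M ≅ ℤ/2 ⊕ ℤ/4 ⊕ ℤ/8 ⊕ ℤ/8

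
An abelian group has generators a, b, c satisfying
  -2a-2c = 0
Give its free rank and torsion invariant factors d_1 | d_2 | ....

rank_ℚ(R)=1; free=3−1=2
SNF(R) diag = [2] → torsion [2]

Answer: M ≅ ℤ^2 ⊕ ℤ/2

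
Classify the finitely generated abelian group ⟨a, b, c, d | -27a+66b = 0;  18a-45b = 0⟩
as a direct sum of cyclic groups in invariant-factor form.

rank_ℚ(R)=2; free=4−2=2
SNF(R) diag = [3, 9] → torsion [3, 9]

Answer: M ≅ ℤ^2 ⊕ ℤ/3 ⊕ ℤ/9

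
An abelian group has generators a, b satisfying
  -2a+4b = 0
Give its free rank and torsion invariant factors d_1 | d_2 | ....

rank_ℚ(R)=1; free=2−1=1
SNF(R) diag = [2] → torsion [2]

Answer: M ≅ ℤ^1 ⊕ ℤ/2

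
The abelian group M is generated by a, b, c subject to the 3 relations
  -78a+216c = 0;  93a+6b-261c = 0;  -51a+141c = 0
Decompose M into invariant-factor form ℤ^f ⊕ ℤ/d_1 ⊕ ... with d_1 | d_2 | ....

rank_ℚ(R)=3; free=3−3=0
SNF(R) diag = [3, 6, 6] → torsion [3, 6, 6]

Answer: M ≅ ℤ/3 ⊕ ℤ/6 ⊕ ℤ/6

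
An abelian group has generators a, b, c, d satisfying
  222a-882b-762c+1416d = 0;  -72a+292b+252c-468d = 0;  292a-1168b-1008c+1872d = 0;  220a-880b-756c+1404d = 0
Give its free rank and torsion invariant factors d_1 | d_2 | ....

Answer: M ≅ ℤ/2 ⊕ ℤ/4 ⊕ ℤ/12 ⊕ ℤ/36

Derivation:
rank_ℚ(R)=4; free=4−4=0
SNF(R) diag = [2, 4, 12, 36] → torsion [2, 4, 12, 36]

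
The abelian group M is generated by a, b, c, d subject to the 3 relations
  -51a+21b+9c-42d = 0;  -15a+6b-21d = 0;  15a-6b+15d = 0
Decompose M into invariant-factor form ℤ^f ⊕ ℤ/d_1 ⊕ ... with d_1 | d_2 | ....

rank_ℚ(R)=3; free=4−3=1
SNF(R) diag = [3, 3, 6] → torsion [3, 3, 6]

Answer: M ≅ ℤ^1 ⊕ ℤ/3 ⊕ ℤ/3 ⊕ ℤ/6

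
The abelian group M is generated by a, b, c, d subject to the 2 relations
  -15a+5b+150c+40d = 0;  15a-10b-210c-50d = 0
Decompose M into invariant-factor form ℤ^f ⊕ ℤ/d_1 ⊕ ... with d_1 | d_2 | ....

Answer: M ≅ ℤ^2 ⊕ ℤ/5 ⊕ ℤ/15

Derivation:
rank_ℚ(R)=2; free=4−2=2
SNF(R) diag = [5, 15] → torsion [5, 15]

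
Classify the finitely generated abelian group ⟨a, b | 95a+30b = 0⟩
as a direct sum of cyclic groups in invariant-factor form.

Answer: M ≅ ℤ^1 ⊕ ℤ/5

Derivation:
rank_ℚ(R)=1; free=2−1=1
SNF(R) diag = [5] → torsion [5]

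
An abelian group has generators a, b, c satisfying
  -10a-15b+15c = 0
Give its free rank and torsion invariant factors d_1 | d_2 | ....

Answer: M ≅ ℤ^2 ⊕ ℤ/5

Derivation:
rank_ℚ(R)=1; free=3−1=2
SNF(R) diag = [5] → torsion [5]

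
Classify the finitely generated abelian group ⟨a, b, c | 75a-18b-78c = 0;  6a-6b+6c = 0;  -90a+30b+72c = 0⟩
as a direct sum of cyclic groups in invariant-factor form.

rank_ℚ(R)=3; free=3−3=0
SNF(R) diag = [3, 6, 18] → torsion [3, 6, 18]

Answer: M ≅ ℤ/3 ⊕ ℤ/6 ⊕ ℤ/18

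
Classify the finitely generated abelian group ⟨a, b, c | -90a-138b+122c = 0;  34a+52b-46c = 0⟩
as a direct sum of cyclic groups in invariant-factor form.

rank_ℚ(R)=2; free=3−2=1
SNF(R) diag = [2, 2] → torsion [2, 2]

Answer: M ≅ ℤ^1 ⊕ ℤ/2 ⊕ ℤ/2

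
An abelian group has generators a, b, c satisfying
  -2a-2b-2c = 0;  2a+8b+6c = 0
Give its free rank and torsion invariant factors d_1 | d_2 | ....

rank_ℚ(R)=2; free=3−2=1
SNF(R) diag = [2, 2] → torsion [2, 2]

Answer: M ≅ ℤ^1 ⊕ ℤ/2 ⊕ ℤ/2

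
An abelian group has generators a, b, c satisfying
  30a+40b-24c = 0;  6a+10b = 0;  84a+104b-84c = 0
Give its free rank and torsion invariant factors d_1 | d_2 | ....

Answer: M ≅ ℤ/2 ⊕ ℤ/6 ⊕ ℤ/12

Derivation:
rank_ℚ(R)=3; free=3−3=0
SNF(R) diag = [2, 6, 12] → torsion [2, 6, 12]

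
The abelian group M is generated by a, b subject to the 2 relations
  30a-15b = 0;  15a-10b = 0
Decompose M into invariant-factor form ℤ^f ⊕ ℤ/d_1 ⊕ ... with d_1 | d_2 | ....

Answer: M ≅ ℤ/5 ⊕ ℤ/15

Derivation:
rank_ℚ(R)=2; free=2−2=0
SNF(R) diag = [5, 15] → torsion [5, 15]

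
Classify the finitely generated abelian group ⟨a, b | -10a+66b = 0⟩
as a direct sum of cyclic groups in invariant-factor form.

Answer: M ≅ ℤ^1 ⊕ ℤ/2

Derivation:
rank_ℚ(R)=1; free=2−1=1
SNF(R) diag = [2] → torsion [2]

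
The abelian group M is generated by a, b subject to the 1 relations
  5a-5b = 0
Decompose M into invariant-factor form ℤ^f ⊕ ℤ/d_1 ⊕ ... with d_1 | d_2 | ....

rank_ℚ(R)=1; free=2−1=1
SNF(R) diag = [5] → torsion [5]

Answer: M ≅ ℤ^1 ⊕ ℤ/5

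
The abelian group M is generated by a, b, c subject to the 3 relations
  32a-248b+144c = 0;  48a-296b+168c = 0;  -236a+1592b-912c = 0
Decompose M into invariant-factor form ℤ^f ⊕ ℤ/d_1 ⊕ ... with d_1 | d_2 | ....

rank_ℚ(R)=3; free=3−3=0
SNF(R) diag = [4, 8, 24] → torsion [4, 8, 24]

Answer: M ≅ ℤ/4 ⊕ ℤ/8 ⊕ ℤ/24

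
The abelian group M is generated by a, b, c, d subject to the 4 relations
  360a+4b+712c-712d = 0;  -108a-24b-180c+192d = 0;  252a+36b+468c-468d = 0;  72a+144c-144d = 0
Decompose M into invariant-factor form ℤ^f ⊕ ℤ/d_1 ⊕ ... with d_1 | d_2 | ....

rank_ℚ(R)=4; free=4−4=0
SNF(R) diag = [4, 12, 36, 72] → torsion [4, 12, 36, 72]

Answer: M ≅ ℤ/4 ⊕ ℤ/12 ⊕ ℤ/36 ⊕ ℤ/72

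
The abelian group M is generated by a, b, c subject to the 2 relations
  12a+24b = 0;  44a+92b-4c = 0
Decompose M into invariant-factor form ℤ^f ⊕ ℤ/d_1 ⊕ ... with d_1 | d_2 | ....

rank_ℚ(R)=2; free=3−2=1
SNF(R) diag = [4, 12] → torsion [4, 12]

Answer: M ≅ ℤ^1 ⊕ ℤ/4 ⊕ ℤ/12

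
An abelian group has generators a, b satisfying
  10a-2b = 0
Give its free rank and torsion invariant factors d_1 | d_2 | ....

rank_ℚ(R)=1; free=2−1=1
SNF(R) diag = [2] → torsion [2]

Answer: M ≅ ℤ^1 ⊕ ℤ/2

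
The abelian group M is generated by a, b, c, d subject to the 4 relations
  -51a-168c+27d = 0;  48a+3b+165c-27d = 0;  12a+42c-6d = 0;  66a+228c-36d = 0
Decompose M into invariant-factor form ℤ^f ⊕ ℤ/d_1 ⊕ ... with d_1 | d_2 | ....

rank_ℚ(R)=4; free=4−4=0
SNF(R) diag = [3, 3, 6, 18] → torsion [3, 3, 6, 18]

Answer: M ≅ ℤ/3 ⊕ ℤ/3 ⊕ ℤ/6 ⊕ ℤ/18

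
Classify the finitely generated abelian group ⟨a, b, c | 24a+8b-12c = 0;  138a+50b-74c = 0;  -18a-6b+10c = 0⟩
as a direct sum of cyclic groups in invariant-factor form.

Answer: M ≅ ℤ/2 ⊕ ℤ/4 ⊕ ℤ/12

Derivation:
rank_ℚ(R)=3; free=3−3=0
SNF(R) diag = [2, 4, 12] → torsion [2, 4, 12]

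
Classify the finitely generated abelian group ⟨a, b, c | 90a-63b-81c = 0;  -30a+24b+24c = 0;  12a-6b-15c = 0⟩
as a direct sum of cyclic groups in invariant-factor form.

rank_ℚ(R)=3; free=3−3=0
SNF(R) diag = [3, 9, 18] → torsion [3, 9, 18]

Answer: M ≅ ℤ/3 ⊕ ℤ/9 ⊕ ℤ/18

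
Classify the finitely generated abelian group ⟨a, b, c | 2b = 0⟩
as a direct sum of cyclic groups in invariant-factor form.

Answer: M ≅ ℤ^2 ⊕ ℤ/2

Derivation:
rank_ℚ(R)=1; free=3−1=2
SNF(R) diag = [2] → torsion [2]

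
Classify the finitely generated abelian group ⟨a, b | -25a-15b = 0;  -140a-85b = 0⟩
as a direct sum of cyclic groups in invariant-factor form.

Answer: M ≅ ℤ/5 ⊕ ℤ/5

Derivation:
rank_ℚ(R)=2; free=2−2=0
SNF(R) diag = [5, 5] → torsion [5, 5]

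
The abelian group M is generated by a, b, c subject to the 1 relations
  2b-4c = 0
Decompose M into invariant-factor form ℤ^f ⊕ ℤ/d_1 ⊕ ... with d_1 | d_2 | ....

rank_ℚ(R)=1; free=3−1=2
SNF(R) diag = [2] → torsion [2]

Answer: M ≅ ℤ^2 ⊕ ℤ/2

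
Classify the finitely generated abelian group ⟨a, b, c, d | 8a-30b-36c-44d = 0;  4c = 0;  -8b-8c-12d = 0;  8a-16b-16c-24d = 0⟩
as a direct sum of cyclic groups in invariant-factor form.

Answer: M ≅ ℤ/2 ⊕ ℤ/4 ⊕ ℤ/4 ⊕ ℤ/8

Derivation:
rank_ℚ(R)=4; free=4−4=0
SNF(R) diag = [2, 4, 4, 8] → torsion [2, 4, 4, 8]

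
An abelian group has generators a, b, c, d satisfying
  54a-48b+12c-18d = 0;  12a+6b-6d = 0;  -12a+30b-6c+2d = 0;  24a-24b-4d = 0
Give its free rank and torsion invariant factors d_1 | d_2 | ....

rank_ℚ(R)=4; free=4−4=0
SNF(R) diag = [2, 6, 6, 12] → torsion [2, 6, 6, 12]

Answer: M ≅ ℤ/2 ⊕ ℤ/6 ⊕ ℤ/6 ⊕ ℤ/12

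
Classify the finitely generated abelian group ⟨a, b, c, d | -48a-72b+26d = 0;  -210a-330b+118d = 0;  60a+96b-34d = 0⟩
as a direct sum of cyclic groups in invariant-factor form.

Answer: M ≅ ℤ^1 ⊕ ℤ/2 ⊕ ℤ/6 ⊕ ℤ/12

Derivation:
rank_ℚ(R)=3; free=4−3=1
SNF(R) diag = [2, 6, 12] → torsion [2, 6, 12]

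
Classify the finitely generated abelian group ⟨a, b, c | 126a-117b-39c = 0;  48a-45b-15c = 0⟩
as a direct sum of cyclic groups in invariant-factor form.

rank_ℚ(R)=2; free=3−2=1
SNF(R) diag = [3, 6] → torsion [3, 6]

Answer: M ≅ ℤ^1 ⊕ ℤ/3 ⊕ ℤ/6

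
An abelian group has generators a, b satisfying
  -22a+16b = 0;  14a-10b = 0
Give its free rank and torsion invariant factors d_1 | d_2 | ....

rank_ℚ(R)=2; free=2−2=0
SNF(R) diag = [2, 2] → torsion [2, 2]

Answer: M ≅ ℤ/2 ⊕ ℤ/2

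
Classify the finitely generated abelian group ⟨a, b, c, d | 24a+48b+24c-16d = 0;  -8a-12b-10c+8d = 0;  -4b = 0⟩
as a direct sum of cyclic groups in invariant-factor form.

Answer: M ≅ ℤ^1 ⊕ ℤ/2 ⊕ ℤ/4 ⊕ ℤ/8

Derivation:
rank_ℚ(R)=3; free=4−3=1
SNF(R) diag = [2, 4, 8] → torsion [2, 4, 8]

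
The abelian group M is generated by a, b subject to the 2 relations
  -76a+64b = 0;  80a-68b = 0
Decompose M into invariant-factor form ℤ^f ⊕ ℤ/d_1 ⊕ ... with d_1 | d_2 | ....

rank_ℚ(R)=2; free=2−2=0
SNF(R) diag = [4, 12] → torsion [4, 12]

Answer: M ≅ ℤ/4 ⊕ ℤ/12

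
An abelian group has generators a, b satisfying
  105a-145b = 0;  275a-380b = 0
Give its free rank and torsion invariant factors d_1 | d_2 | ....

rank_ℚ(R)=2; free=2−2=0
SNF(R) diag = [5, 5] → torsion [5, 5]

Answer: M ≅ ℤ/5 ⊕ ℤ/5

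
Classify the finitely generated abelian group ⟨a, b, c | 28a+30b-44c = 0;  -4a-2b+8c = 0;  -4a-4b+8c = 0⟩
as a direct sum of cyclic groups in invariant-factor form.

Answer: M ≅ ℤ/2 ⊕ ℤ/4 ⊕ ℤ/12

Derivation:
rank_ℚ(R)=3; free=3−3=0
SNF(R) diag = [2, 4, 12] → torsion [2, 4, 12]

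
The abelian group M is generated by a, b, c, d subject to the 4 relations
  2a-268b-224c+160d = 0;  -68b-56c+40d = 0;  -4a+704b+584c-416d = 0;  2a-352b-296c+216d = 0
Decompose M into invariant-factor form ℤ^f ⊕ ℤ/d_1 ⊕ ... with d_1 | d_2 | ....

rank_ℚ(R)=4; free=4−4=0
SNF(R) diag = [2, 4, 8, 16] → torsion [2, 4, 8, 16]

Answer: M ≅ ℤ/2 ⊕ ℤ/4 ⊕ ℤ/8 ⊕ ℤ/16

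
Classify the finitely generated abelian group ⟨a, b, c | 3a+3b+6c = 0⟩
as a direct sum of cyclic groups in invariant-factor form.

Answer: M ≅ ℤ^2 ⊕ ℤ/3

Derivation:
rank_ℚ(R)=1; free=3−1=2
SNF(R) diag = [3] → torsion [3]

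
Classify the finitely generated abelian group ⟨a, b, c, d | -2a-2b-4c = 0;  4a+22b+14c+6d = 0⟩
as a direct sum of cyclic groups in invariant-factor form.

Answer: M ≅ ℤ^2 ⊕ ℤ/2 ⊕ ℤ/6

Derivation:
rank_ℚ(R)=2; free=4−2=2
SNF(R) diag = [2, 6] → torsion [2, 6]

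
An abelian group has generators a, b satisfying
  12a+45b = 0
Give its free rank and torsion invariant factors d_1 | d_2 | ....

Answer: M ≅ ℤ^1 ⊕ ℤ/3

Derivation:
rank_ℚ(R)=1; free=2−1=1
SNF(R) diag = [3] → torsion [3]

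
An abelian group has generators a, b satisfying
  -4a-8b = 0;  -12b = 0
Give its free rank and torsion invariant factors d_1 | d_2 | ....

Answer: M ≅ ℤ/4 ⊕ ℤ/12

Derivation:
rank_ℚ(R)=2; free=2−2=0
SNF(R) diag = [4, 12] → torsion [4, 12]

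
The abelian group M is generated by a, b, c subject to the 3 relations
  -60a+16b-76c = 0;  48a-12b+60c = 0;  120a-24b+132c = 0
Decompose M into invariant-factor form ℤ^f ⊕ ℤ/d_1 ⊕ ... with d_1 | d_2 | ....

rank_ℚ(R)=3; free=3−3=0
SNF(R) diag = [4, 12, 12] → torsion [4, 12, 12]

Answer: M ≅ ℤ/4 ⊕ ℤ/12 ⊕ ℤ/12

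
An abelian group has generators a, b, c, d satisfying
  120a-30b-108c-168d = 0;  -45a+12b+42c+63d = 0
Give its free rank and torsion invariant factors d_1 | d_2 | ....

Answer: M ≅ ℤ^2 ⊕ ℤ/3 ⊕ ℤ/6

Derivation:
rank_ℚ(R)=2; free=4−2=2
SNF(R) diag = [3, 6] → torsion [3, 6]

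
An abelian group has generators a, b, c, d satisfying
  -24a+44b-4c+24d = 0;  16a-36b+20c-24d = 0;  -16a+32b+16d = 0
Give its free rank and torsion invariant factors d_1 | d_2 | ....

Answer: M ≅ ℤ^1 ⊕ ℤ/4 ⊕ ℤ/8 ⊕ ℤ/16

Derivation:
rank_ℚ(R)=3; free=4−3=1
SNF(R) diag = [4, 8, 16] → torsion [4, 8, 16]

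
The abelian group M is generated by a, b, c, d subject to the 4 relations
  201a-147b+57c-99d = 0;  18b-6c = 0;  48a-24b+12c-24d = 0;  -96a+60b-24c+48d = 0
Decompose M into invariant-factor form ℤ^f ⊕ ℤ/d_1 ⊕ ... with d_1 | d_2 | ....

rank_ℚ(R)=4; free=4−4=0
SNF(R) diag = [3, 6, 12, 24] → torsion [3, 6, 12, 24]

Answer: M ≅ ℤ/3 ⊕ ℤ/6 ⊕ ℤ/12 ⊕ ℤ/24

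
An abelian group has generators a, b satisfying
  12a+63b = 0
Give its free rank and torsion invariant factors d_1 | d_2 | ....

Answer: M ≅ ℤ^1 ⊕ ℤ/3

Derivation:
rank_ℚ(R)=1; free=2−1=1
SNF(R) diag = [3] → torsion [3]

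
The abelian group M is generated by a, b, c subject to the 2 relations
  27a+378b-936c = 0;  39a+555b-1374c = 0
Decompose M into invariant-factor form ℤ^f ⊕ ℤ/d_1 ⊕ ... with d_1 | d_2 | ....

rank_ℚ(R)=2; free=3−2=1
SNF(R) diag = [3, 9] → torsion [3, 9]

Answer: M ≅ ℤ^1 ⊕ ℤ/3 ⊕ ℤ/9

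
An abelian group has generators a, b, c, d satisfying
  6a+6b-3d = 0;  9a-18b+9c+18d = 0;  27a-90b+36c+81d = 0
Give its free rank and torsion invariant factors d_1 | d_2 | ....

rank_ℚ(R)=3; free=4−3=1
SNF(R) diag = [3, 9, 9] → torsion [3, 9, 9]

Answer: M ≅ ℤ^1 ⊕ ℤ/3 ⊕ ℤ/9 ⊕ ℤ/9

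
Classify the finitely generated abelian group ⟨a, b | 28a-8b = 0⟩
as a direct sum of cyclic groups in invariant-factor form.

Answer: M ≅ ℤ^1 ⊕ ℤ/4

Derivation:
rank_ℚ(R)=1; free=2−1=1
SNF(R) diag = [4] → torsion [4]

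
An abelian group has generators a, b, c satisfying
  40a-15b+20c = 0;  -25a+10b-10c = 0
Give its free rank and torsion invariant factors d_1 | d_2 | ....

Answer: M ≅ ℤ^1 ⊕ ℤ/5 ⊕ ℤ/5

Derivation:
rank_ℚ(R)=2; free=3−2=1
SNF(R) diag = [5, 5] → torsion [5, 5]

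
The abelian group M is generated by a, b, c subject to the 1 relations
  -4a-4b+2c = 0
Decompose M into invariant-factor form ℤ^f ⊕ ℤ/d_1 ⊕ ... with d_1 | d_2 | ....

Answer: M ≅ ℤ^2 ⊕ ℤ/2

Derivation:
rank_ℚ(R)=1; free=3−1=2
SNF(R) diag = [2] → torsion [2]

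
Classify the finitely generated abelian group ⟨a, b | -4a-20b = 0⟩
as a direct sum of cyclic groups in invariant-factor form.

rank_ℚ(R)=1; free=2−1=1
SNF(R) diag = [4] → torsion [4]

Answer: M ≅ ℤ^1 ⊕ ℤ/4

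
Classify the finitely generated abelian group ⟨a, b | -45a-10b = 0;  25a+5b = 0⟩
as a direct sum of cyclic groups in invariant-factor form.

Answer: M ≅ ℤ/5 ⊕ ℤ/5

Derivation:
rank_ℚ(R)=2; free=2−2=0
SNF(R) diag = [5, 5] → torsion [5, 5]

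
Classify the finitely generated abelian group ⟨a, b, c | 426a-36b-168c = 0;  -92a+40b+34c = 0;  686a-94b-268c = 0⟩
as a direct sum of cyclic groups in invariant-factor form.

Answer: M ≅ ℤ/2 ⊕ ℤ/6 ⊕ ℤ/18

Derivation:
rank_ℚ(R)=3; free=3−3=0
SNF(R) diag = [2, 6, 18] → torsion [2, 6, 18]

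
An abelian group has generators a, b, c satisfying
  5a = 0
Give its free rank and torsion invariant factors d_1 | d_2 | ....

Answer: M ≅ ℤ^2 ⊕ ℤ/5

Derivation:
rank_ℚ(R)=1; free=3−1=2
SNF(R) diag = [5] → torsion [5]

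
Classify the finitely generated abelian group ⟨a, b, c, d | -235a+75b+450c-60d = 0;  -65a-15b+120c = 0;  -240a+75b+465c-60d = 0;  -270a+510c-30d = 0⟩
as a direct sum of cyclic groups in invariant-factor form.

Answer: M ≅ ℤ/5 ⊕ ℤ/15 ⊕ ℤ/30 ⊕ ℤ/30

Derivation:
rank_ℚ(R)=4; free=4−4=0
SNF(R) diag = [5, 15, 30, 30] → torsion [5, 15, 30, 30]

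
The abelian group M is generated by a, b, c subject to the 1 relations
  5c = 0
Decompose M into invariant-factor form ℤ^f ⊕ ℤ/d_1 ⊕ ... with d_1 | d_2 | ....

rank_ℚ(R)=1; free=3−1=2
SNF(R) diag = [5] → torsion [5]

Answer: M ≅ ℤ^2 ⊕ ℤ/5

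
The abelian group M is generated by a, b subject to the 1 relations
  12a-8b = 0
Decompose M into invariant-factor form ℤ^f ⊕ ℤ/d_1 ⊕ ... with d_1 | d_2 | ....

Answer: M ≅ ℤ^1 ⊕ ℤ/4

Derivation:
rank_ℚ(R)=1; free=2−1=1
SNF(R) diag = [4] → torsion [4]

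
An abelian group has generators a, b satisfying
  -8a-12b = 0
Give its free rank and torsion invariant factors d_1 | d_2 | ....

rank_ℚ(R)=1; free=2−1=1
SNF(R) diag = [4] → torsion [4]

Answer: M ≅ ℤ^1 ⊕ ℤ/4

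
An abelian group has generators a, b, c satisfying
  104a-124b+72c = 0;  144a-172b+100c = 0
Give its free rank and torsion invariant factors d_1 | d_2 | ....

rank_ℚ(R)=2; free=3−2=1
SNF(R) diag = [4, 4] → torsion [4, 4]

Answer: M ≅ ℤ^1 ⊕ ℤ/4 ⊕ ℤ/4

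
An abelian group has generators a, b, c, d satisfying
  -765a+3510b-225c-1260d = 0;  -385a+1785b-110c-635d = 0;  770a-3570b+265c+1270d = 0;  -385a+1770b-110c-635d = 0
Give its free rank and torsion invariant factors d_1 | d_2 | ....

Answer: M ≅ ℤ/5 ⊕ ℤ/15 ⊕ ℤ/45 ⊕ ℤ/135

Derivation:
rank_ℚ(R)=4; free=4−4=0
SNF(R) diag = [5, 15, 45, 135] → torsion [5, 15, 45, 135]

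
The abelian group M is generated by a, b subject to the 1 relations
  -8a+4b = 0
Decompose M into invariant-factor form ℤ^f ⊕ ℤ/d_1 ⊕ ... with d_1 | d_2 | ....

rank_ℚ(R)=1; free=2−1=1
SNF(R) diag = [4] → torsion [4]

Answer: M ≅ ℤ^1 ⊕ ℤ/4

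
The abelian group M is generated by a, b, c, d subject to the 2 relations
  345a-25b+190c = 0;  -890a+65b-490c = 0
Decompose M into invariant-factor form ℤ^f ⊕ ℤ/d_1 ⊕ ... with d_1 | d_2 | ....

rank_ℚ(R)=2; free=4−2=2
SNF(R) diag = [5, 5] → torsion [5, 5]

Answer: M ≅ ℤ^2 ⊕ ℤ/5 ⊕ ℤ/5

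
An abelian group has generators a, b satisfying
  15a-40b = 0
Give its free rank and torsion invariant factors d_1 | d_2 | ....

Answer: M ≅ ℤ^1 ⊕ ℤ/5

Derivation:
rank_ℚ(R)=1; free=2−1=1
SNF(R) diag = [5] → torsion [5]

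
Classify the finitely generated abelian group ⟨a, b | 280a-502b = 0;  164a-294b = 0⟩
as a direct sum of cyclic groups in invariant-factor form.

Answer: M ≅ ℤ/2 ⊕ ℤ/4

Derivation:
rank_ℚ(R)=2; free=2−2=0
SNF(R) diag = [2, 4] → torsion [2, 4]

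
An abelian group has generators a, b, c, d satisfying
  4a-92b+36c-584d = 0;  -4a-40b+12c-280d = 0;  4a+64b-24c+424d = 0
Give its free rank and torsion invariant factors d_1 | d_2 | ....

rank_ℚ(R)=3; free=4−3=1
SNF(R) diag = [4, 12, 36] → torsion [4, 12, 36]

Answer: M ≅ ℤ^1 ⊕ ℤ/4 ⊕ ℤ/12 ⊕ ℤ/36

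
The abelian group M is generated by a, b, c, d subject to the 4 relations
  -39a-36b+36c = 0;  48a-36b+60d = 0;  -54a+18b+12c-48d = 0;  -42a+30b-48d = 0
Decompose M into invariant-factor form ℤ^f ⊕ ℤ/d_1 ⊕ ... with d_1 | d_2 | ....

Answer: M ≅ ℤ/3 ⊕ ℤ/6 ⊕ ℤ/12 ⊕ ℤ/12

Derivation:
rank_ℚ(R)=4; free=4−4=0
SNF(R) diag = [3, 6, 12, 12] → torsion [3, 6, 12, 12]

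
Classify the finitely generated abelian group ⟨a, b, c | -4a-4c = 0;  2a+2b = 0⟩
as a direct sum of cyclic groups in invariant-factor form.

rank_ℚ(R)=2; free=3−2=1
SNF(R) diag = [2, 4] → torsion [2, 4]

Answer: M ≅ ℤ^1 ⊕ ℤ/2 ⊕ ℤ/4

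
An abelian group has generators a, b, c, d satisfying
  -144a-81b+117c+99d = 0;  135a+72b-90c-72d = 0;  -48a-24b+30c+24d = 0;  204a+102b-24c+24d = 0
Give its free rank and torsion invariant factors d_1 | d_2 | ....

rank_ℚ(R)=4; free=4−4=0
SNF(R) diag = [3, 9, 18, 54] → torsion [3, 9, 18, 54]

Answer: M ≅ ℤ/3 ⊕ ℤ/9 ⊕ ℤ/18 ⊕ ℤ/54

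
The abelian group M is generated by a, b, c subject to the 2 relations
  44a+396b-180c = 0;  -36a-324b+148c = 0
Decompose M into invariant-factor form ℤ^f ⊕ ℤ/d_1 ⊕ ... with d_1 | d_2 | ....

rank_ℚ(R)=2; free=3−2=1
SNF(R) diag = [4, 8] → torsion [4, 8]

Answer: M ≅ ℤ^1 ⊕ ℤ/4 ⊕ ℤ/8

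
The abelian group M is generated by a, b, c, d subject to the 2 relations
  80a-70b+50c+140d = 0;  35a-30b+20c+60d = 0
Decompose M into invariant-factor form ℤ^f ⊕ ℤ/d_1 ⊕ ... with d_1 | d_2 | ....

rank_ℚ(R)=2; free=4−2=2
SNF(R) diag = [5, 10] → torsion [5, 10]

Answer: M ≅ ℤ^2 ⊕ ℤ/5 ⊕ ℤ/10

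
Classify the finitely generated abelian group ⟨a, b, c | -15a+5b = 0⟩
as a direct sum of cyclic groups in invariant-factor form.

Answer: M ≅ ℤ^2 ⊕ ℤ/5

Derivation:
rank_ℚ(R)=1; free=3−1=2
SNF(R) diag = [5] → torsion [5]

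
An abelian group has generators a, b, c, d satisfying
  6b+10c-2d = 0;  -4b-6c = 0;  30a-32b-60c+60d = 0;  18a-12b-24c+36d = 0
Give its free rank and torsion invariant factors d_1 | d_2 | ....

Answer: M ≅ ℤ/2 ⊕ ℤ/2 ⊕ ℤ/6 ⊕ ℤ/12

Derivation:
rank_ℚ(R)=4; free=4−4=0
SNF(R) diag = [2, 2, 6, 12] → torsion [2, 2, 6, 12]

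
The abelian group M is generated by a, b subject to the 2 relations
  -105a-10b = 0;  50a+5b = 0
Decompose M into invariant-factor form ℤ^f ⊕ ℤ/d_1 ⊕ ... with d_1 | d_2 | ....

Answer: M ≅ ℤ/5 ⊕ ℤ/5

Derivation:
rank_ℚ(R)=2; free=2−2=0
SNF(R) diag = [5, 5] → torsion [5, 5]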